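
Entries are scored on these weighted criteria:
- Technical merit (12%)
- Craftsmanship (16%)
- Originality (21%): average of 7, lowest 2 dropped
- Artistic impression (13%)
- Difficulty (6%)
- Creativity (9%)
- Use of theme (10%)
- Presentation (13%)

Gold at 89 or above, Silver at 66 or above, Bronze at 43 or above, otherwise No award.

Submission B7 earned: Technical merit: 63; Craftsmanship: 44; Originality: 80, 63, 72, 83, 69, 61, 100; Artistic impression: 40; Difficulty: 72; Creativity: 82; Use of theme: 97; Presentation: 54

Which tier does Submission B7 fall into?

Originality: drop 61, 63 → average of remaining 5 = 404/5 = 80.8
Weighted total:
  Technical merit 63 × 0.12 = 7.56
  Craftsmanship 44 × 0.16 = 7.04
  Originality 80.8 × 0.21 = 16.968
  Artistic impression 40 × 0.13 = 5.2
  Difficulty 72 × 0.06 = 4.32
  Creativity 82 × 0.09 = 7.38
  Use of theme 97 × 0.1 = 9.7
  Presentation 54 × 0.13 = 7.02
Sum = 65.188
65.188 is ≥ 43 and < 66 → Bronze

Bronze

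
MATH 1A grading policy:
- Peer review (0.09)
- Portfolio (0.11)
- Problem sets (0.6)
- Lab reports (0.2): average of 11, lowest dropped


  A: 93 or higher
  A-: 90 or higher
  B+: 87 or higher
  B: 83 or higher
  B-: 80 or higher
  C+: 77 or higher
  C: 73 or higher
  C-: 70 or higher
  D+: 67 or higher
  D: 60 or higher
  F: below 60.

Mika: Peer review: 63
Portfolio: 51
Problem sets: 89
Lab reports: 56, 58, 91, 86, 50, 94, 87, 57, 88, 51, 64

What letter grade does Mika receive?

Lab reports: drop 50 → average of remaining 10 = 732/10 = 73.2
Weighted total:
  Peer review 63 × 0.09 = 5.67
  Portfolio 51 × 0.11 = 5.61
  Problem sets 89 × 0.6 = 53.4
  Lab reports 73.2 × 0.2 = 14.64
Sum = 79.32
79.32 is ≥ 77 and < 80 → C+

C+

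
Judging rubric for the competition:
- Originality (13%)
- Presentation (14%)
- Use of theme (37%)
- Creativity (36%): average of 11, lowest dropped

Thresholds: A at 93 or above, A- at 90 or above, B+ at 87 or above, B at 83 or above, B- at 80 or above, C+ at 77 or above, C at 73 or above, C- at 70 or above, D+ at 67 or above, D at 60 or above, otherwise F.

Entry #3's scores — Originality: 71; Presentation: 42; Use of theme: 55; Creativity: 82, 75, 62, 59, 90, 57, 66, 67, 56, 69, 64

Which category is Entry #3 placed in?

D

Creativity: drop 56 → average of remaining 10 = 691/10 = 69.1
Weighted total:
  Originality 71 × 0.13 = 9.23
  Presentation 42 × 0.14 = 5.88
  Use of theme 55 × 0.37 = 20.35
  Creativity 69.1 × 0.36 = 24.876
Sum = 60.336
60.336 is ≥ 60 and < 67 → D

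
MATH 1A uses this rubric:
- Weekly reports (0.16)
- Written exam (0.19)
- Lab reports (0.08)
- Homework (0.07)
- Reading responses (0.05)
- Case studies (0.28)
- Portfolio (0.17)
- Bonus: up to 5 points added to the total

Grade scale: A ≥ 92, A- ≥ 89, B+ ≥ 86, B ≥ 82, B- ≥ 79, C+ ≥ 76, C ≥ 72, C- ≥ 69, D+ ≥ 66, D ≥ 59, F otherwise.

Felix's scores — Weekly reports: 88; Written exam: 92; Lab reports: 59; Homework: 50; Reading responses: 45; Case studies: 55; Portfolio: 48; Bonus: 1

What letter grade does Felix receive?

D+

Weighted total:
  Weekly reports 88 × 0.16 = 14.08
  Written exam 92 × 0.19 = 17.48
  Lab reports 59 × 0.08 = 4.72
  Homework 50 × 0.07 = 3.5
  Reading responses 45 × 0.05 = 2.25
  Case studies 55 × 0.28 = 15.4
  Portfolio 48 × 0.17 = 8.16
Sum = 65.59
Bonus: 65.59 + 1 = 66.59
66.59 is ≥ 66 and < 69 → D+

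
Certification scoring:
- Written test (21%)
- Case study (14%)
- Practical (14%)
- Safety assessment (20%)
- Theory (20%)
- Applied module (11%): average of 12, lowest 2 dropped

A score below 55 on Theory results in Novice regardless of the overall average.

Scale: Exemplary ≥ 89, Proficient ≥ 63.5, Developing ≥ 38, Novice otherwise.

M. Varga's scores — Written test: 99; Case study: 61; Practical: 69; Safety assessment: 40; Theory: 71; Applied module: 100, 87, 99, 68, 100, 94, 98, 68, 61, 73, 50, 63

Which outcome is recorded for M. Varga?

Proficient

Applied module: drop 50, 61 → average of remaining 10 = 850/10 = 85
Theory score 71 ≥ 55: minimum met.
Weighted total:
  Written test 99 × 0.21 = 20.79
  Case study 61 × 0.14 = 8.54
  Practical 69 × 0.14 = 9.66
  Safety assessment 40 × 0.2 = 8
  Theory 71 × 0.2 = 14.2
  Applied module 85 × 0.11 = 9.35
Sum = 70.54
70.54 is ≥ 63.5 and < 89 → Proficient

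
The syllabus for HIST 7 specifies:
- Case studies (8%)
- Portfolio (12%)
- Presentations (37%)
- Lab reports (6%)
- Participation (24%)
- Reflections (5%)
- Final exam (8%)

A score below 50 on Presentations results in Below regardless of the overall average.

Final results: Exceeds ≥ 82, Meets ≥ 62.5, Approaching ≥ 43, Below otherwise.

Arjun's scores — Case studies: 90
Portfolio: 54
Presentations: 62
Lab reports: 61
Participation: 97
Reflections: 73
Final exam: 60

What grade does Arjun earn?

Meets

Presentations score 62 ≥ 50: minimum met.
Weighted total:
  Case studies 90 × 0.08 = 7.2
  Portfolio 54 × 0.12 = 6.48
  Presentations 62 × 0.37 = 22.94
  Lab reports 61 × 0.06 = 3.66
  Participation 97 × 0.24 = 23.28
  Reflections 73 × 0.05 = 3.65
  Final exam 60 × 0.08 = 4.8
Sum = 72.01
72.01 is ≥ 62.5 and < 82 → Meets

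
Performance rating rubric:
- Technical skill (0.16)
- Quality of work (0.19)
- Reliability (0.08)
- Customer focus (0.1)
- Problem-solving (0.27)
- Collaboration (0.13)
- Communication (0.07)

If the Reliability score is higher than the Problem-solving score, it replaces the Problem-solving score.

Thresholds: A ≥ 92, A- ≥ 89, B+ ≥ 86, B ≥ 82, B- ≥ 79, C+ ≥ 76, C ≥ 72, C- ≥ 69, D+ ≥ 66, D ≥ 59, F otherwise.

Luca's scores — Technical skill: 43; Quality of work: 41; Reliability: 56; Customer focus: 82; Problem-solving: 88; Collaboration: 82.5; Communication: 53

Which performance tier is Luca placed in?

D

Reliability (56) ≤ Problem-solving (88), so Problem-solving stays at 88.
Weighted total:
  Technical skill 43 × 0.16 = 6.88
  Quality of work 41 × 0.19 = 7.79
  Reliability 56 × 0.08 = 4.48
  Customer focus 82 × 0.1 = 8.2
  Problem-solving 88 × 0.27 = 23.76
  Collaboration 82.5 × 0.13 = 10.725
  Communication 53 × 0.07 = 3.71
Sum = 65.545
65.545 is ≥ 59 and < 66 → D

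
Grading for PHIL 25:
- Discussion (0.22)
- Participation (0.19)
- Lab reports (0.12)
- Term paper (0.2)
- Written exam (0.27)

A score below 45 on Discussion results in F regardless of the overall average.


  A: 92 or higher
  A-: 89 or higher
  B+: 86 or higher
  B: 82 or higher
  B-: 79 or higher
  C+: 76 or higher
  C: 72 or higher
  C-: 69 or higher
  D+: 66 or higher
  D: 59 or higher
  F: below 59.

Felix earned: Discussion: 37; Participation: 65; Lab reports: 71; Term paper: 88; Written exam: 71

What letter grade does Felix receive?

F

Discussion score 37 < 45: minimum not met.
Weighted total:
  Discussion 37 × 0.22 = 8.14
  Participation 65 × 0.19 = 12.35
  Lab reports 71 × 0.12 = 8.52
  Term paper 88 × 0.2 = 17.6
  Written exam 71 × 0.27 = 19.17
Sum = 65.78
Because the Discussion minimum was not met, the result is F.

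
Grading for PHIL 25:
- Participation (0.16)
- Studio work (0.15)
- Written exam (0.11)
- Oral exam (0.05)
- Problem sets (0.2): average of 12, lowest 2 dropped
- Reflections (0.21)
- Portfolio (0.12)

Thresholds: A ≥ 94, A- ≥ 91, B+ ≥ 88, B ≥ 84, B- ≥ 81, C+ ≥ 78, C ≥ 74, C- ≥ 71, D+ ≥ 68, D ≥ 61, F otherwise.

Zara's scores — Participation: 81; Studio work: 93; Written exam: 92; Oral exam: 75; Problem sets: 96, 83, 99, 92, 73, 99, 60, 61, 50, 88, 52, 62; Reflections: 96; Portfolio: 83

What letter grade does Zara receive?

B

Problem sets: drop 50, 52 → average of remaining 10 = 813/10 = 81.3
Weighted total:
  Participation 81 × 0.16 = 12.96
  Studio work 93 × 0.15 = 13.95
  Written exam 92 × 0.11 = 10.12
  Oral exam 75 × 0.05 = 3.75
  Problem sets 81.3 × 0.2 = 16.26
  Reflections 96 × 0.21 = 20.16
  Portfolio 83 × 0.12 = 9.96
Sum = 87.16
87.16 is ≥ 84 and < 88 → B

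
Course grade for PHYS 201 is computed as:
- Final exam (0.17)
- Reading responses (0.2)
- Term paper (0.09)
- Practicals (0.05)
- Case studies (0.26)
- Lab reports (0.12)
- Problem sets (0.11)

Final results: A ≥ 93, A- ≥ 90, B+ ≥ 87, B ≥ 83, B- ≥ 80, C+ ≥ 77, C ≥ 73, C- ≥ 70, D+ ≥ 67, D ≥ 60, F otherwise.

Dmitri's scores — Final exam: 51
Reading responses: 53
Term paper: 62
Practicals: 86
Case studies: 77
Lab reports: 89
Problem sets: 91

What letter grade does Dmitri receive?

Weighted total:
  Final exam 51 × 0.17 = 8.67
  Reading responses 53 × 0.2 = 10.6
  Term paper 62 × 0.09 = 5.58
  Practicals 86 × 0.05 = 4.3
  Case studies 77 × 0.26 = 20.02
  Lab reports 89 × 0.12 = 10.68
  Problem sets 91 × 0.11 = 10.01
Sum = 69.86
69.86 is ≥ 67 and < 70 → D+

D+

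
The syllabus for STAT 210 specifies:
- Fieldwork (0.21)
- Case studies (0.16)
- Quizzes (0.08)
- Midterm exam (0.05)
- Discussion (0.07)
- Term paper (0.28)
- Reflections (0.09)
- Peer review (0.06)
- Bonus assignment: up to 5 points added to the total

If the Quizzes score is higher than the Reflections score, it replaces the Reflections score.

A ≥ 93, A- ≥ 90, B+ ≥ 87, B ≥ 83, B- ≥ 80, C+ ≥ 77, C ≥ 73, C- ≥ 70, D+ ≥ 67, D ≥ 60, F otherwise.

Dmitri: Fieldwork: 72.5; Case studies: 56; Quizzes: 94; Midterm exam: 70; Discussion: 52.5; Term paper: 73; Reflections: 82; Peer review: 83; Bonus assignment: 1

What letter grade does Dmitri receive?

C

Quizzes (94) > Reflections (82), so Reflections counts as 94.
Weighted total:
  Fieldwork 72.5 × 0.21 = 15.225
  Case studies 56 × 0.16 = 8.96
  Quizzes 94 × 0.08 = 7.52
  Midterm exam 70 × 0.05 = 3.5
  Discussion 52.5 × 0.07 = 3.675
  Term paper 73 × 0.28 = 20.44
  Reflections 94 × 0.09 = 8.46
  Peer review 83 × 0.06 = 4.98
Sum = 72.76
Bonus assignment: 72.76 + 1 = 73.76
73.76 is ≥ 73 and < 77 → C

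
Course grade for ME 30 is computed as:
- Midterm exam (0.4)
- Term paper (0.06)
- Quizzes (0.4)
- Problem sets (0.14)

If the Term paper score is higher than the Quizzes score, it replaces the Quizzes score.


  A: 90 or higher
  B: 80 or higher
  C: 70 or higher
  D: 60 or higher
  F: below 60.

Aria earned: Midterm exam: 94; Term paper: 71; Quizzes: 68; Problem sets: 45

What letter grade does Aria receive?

Term paper (71) > Quizzes (68), so Quizzes counts as 71.
Weighted total:
  Midterm exam 94 × 0.4 = 37.6
  Term paper 71 × 0.06 = 4.26
  Quizzes 71 × 0.4 = 28.4
  Problem sets 45 × 0.14 = 6.3
Sum = 76.56
76.56 is ≥ 70 and < 80 → C

C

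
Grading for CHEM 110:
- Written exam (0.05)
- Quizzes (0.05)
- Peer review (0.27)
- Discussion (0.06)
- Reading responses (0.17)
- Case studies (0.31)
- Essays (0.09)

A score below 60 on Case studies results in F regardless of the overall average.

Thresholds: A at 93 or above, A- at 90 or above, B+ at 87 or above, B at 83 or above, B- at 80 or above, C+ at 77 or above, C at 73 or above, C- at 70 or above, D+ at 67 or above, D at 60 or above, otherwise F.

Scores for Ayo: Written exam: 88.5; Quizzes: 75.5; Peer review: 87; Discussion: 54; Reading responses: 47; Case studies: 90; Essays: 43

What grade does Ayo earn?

C

Case studies score 90 ≥ 60: minimum met.
Weighted total:
  Written exam 88.5 × 0.05 = 4.425
  Quizzes 75.5 × 0.05 = 3.775
  Peer review 87 × 0.27 = 23.49
  Discussion 54 × 0.06 = 3.24
  Reading responses 47 × 0.17 = 7.99
  Case studies 90 × 0.31 = 27.9
  Essays 43 × 0.09 = 3.87
Sum = 74.69
74.69 is ≥ 73 and < 77 → C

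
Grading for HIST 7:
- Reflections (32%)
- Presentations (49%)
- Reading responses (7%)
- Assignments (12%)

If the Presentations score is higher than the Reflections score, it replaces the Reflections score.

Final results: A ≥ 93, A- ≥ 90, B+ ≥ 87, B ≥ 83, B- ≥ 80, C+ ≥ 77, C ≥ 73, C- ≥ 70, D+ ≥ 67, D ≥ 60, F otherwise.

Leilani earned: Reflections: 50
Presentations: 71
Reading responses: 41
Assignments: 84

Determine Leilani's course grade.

Presentations (71) > Reflections (50), so Reflections counts as 71.
Weighted total:
  Reflections 71 × 0.32 = 22.72
  Presentations 71 × 0.49 = 34.79
  Reading responses 41 × 0.07 = 2.87
  Assignments 84 × 0.12 = 10.08
Sum = 70.46
70.46 is ≥ 70 and < 73 → C-

C-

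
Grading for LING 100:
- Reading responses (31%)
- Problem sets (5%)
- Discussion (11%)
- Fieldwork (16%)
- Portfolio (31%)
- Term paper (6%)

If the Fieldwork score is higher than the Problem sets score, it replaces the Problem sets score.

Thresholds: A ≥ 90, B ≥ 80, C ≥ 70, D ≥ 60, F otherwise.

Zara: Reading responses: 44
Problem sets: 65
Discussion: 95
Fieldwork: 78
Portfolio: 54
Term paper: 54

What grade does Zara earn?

D

Fieldwork (78) > Problem sets (65), so Problem sets counts as 78.
Weighted total:
  Reading responses 44 × 0.31 = 13.64
  Problem sets 78 × 0.05 = 3.9
  Discussion 95 × 0.11 = 10.45
  Fieldwork 78 × 0.16 = 12.48
  Portfolio 54 × 0.31 = 16.74
  Term paper 54 × 0.06 = 3.24
Sum = 60.45
60.45 is ≥ 60 and < 70 → D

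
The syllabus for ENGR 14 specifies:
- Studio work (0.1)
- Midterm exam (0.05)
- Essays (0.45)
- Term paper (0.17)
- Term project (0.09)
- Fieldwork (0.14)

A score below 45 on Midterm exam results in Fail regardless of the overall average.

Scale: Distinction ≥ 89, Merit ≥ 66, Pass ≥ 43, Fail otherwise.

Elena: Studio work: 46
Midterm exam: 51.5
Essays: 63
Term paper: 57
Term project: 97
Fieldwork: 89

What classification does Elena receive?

Merit

Midterm exam score 51.5 ≥ 45: minimum met.
Weighted total:
  Studio work 46 × 0.1 = 4.6
  Midterm exam 51.5 × 0.05 = 2.575
  Essays 63 × 0.45 = 28.35
  Term paper 57 × 0.17 = 9.69
  Term project 97 × 0.09 = 8.73
  Fieldwork 89 × 0.14 = 12.46
Sum = 66.405
66.405 is ≥ 66 and < 89 → Merit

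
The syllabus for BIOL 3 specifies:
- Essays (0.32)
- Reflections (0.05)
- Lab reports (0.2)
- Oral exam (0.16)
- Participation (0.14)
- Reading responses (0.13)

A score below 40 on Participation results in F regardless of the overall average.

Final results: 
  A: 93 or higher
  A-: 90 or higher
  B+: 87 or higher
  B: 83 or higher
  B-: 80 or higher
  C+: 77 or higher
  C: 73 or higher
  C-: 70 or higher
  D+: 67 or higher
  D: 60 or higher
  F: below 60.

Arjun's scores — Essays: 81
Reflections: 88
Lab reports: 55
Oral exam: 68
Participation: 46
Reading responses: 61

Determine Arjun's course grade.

Participation score 46 ≥ 40: minimum met.
Weighted total:
  Essays 81 × 0.32 = 25.92
  Reflections 88 × 0.05 = 4.4
  Lab reports 55 × 0.2 = 11
  Oral exam 68 × 0.16 = 10.88
  Participation 46 × 0.14 = 6.44
  Reading responses 61 × 0.13 = 7.93
Sum = 66.57
66.57 is ≥ 60 and < 67 → D

D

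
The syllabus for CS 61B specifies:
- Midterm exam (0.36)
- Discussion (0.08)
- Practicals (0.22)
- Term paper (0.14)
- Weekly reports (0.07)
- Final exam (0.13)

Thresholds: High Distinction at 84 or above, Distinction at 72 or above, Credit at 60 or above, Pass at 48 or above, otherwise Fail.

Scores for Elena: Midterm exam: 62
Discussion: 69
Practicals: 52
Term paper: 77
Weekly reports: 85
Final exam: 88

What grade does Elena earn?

Credit

Weighted total:
  Midterm exam 62 × 0.36 = 22.32
  Discussion 69 × 0.08 = 5.52
  Practicals 52 × 0.22 = 11.44
  Term paper 77 × 0.14 = 10.78
  Weekly reports 85 × 0.07 = 5.95
  Final exam 88 × 0.13 = 11.44
Sum = 67.45
67.45 is ≥ 60 and < 72 → Credit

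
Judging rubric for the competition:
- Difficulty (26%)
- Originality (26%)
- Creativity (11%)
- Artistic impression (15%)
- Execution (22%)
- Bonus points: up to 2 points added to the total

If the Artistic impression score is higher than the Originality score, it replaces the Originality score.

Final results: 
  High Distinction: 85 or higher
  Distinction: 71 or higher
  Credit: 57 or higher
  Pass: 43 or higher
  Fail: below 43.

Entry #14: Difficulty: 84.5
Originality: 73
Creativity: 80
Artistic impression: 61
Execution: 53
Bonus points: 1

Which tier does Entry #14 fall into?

Artistic impression (61) ≤ Originality (73), so Originality stays at 73.
Weighted total:
  Difficulty 84.5 × 0.26 = 21.97
  Originality 73 × 0.26 = 18.98
  Creativity 80 × 0.11 = 8.8
  Artistic impression 61 × 0.15 = 9.15
  Execution 53 × 0.22 = 11.66
Sum = 70.56
Bonus points: 70.56 + 1 = 71.56
71.56 is ≥ 71 and < 85 → Distinction

Distinction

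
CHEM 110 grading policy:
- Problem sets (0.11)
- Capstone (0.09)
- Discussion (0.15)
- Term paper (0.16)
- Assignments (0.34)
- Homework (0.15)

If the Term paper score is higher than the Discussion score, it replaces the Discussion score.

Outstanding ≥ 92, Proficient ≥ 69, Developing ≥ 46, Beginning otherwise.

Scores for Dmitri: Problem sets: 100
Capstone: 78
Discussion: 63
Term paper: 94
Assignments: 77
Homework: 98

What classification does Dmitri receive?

Term paper (94) > Discussion (63), so Discussion counts as 94.
Weighted total:
  Problem sets 100 × 0.11 = 11
  Capstone 78 × 0.09 = 7.02
  Discussion 94 × 0.15 = 14.1
  Term paper 94 × 0.16 = 15.04
  Assignments 77 × 0.34 = 26.18
  Homework 98 × 0.15 = 14.7
Sum = 88.04
88.04 is ≥ 69 and < 92 → Proficient

Proficient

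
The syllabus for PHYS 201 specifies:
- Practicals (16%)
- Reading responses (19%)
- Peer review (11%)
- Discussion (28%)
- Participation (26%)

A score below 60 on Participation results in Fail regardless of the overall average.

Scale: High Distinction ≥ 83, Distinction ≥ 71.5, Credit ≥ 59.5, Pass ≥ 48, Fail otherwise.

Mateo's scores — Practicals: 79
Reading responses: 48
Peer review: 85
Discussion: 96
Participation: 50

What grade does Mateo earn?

Participation score 50 < 60: minimum not met.
Weighted total:
  Practicals 79 × 0.16 = 12.64
  Reading responses 48 × 0.19 = 9.12
  Peer review 85 × 0.11 = 9.35
  Discussion 96 × 0.28 = 26.88
  Participation 50 × 0.26 = 13
Sum = 70.99
Because the Participation minimum was not met, the result is Fail.

Fail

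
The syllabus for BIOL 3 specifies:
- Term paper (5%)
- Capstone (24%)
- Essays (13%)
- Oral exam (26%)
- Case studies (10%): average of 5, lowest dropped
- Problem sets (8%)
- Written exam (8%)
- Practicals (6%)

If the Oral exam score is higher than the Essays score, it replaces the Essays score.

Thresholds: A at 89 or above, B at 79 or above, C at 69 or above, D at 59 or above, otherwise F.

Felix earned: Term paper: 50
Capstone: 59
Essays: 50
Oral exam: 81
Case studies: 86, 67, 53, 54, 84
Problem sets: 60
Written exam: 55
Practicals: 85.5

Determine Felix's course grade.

C

Case studies: drop 53 → average of remaining 4 = 291/4 = 72.75
Oral exam (81) > Essays (50), so Essays counts as 81.
Weighted total:
  Term paper 50 × 0.05 = 2.5
  Capstone 59 × 0.24 = 14.16
  Essays 81 × 0.13 = 10.53
  Oral exam 81 × 0.26 = 21.06
  Case studies 72.75 × 0.1 = 7.275
  Problem sets 60 × 0.08 = 4.8
  Written exam 55 × 0.08 = 4.4
  Practicals 85.5 × 0.06 = 5.13
Sum = 69.855
69.855 is ≥ 69 and < 79 → C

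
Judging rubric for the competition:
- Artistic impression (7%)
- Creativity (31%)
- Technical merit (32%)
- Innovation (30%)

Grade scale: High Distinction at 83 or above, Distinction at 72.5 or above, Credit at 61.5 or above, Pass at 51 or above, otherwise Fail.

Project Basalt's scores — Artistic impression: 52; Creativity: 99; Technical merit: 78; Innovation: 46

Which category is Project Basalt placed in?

Distinction

Weighted total:
  Artistic impression 52 × 0.07 = 3.64
  Creativity 99 × 0.31 = 30.69
  Technical merit 78 × 0.32 = 24.96
  Innovation 46 × 0.3 = 13.8
Sum = 73.09
73.09 is ≥ 72.5 and < 83 → Distinction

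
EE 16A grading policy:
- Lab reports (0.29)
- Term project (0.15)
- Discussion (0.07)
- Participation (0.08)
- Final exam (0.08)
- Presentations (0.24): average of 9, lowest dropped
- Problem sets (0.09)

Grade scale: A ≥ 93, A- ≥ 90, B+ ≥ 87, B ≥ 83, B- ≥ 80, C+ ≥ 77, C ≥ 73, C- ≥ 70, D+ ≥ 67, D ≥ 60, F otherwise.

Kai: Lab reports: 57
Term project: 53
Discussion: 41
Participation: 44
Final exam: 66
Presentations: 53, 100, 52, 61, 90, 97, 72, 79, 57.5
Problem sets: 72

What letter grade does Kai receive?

Presentations: drop 52 → average of remaining 8 = 609.5/8 = 76.1875
Weighted total:
  Lab reports 57 × 0.29 = 16.53
  Term project 53 × 0.15 = 7.95
  Discussion 41 × 0.07 = 2.87
  Participation 44 × 0.08 = 3.52
  Final exam 66 × 0.08 = 5.28
  Presentations 76.1875 × 0.24 = 18.285
  Problem sets 72 × 0.09 = 6.48
Sum = 60.915
60.915 is ≥ 60 and < 67 → D

D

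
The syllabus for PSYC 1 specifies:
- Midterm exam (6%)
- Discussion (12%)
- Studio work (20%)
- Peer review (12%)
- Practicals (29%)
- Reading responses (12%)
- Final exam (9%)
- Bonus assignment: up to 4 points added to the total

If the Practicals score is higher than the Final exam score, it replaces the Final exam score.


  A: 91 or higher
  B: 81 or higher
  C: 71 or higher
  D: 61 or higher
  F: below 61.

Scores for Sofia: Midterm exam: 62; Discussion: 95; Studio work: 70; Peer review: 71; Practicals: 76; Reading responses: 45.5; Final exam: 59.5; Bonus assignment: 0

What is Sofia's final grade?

C

Practicals (76) > Final exam (59.5), so Final exam counts as 76.
Weighted total:
  Midterm exam 62 × 0.06 = 3.72
  Discussion 95 × 0.12 = 11.4
  Studio work 70 × 0.2 = 14
  Peer review 71 × 0.12 = 8.52
  Practicals 76 × 0.29 = 22.04
  Reading responses 45.5 × 0.12 = 5.46
  Final exam 76 × 0.09 = 6.84
Sum = 71.98
Bonus assignment: 71.98 + 0 = 71.98
71.98 is ≥ 71 and < 81 → C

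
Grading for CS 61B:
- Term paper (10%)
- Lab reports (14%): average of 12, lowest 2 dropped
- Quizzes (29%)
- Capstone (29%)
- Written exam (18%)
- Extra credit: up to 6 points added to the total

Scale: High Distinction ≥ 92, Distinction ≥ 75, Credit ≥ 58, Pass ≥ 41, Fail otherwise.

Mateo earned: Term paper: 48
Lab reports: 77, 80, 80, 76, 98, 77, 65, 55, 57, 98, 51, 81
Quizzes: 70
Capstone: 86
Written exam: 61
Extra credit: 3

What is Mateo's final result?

Lab reports: drop 51, 55 → average of remaining 10 = 789/10 = 78.9
Weighted total:
  Term paper 48 × 0.1 = 4.8
  Lab reports 78.9 × 0.14 = 11.046
  Quizzes 70 × 0.29 = 20.3
  Capstone 86 × 0.29 = 24.94
  Written exam 61 × 0.18 = 10.98
Sum = 72.066
Extra credit: 72.066 + 3 = 75.066
75.066 is ≥ 75 and < 92 → Distinction

Distinction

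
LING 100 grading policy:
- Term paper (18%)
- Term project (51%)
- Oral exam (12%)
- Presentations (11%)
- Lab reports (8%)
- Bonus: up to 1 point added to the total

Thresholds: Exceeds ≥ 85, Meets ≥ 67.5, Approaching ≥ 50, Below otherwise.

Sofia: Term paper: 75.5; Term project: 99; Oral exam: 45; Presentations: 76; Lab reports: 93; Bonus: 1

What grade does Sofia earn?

Exceeds

Weighted total:
  Term paper 75.5 × 0.18 = 13.59
  Term project 99 × 0.51 = 50.49
  Oral exam 45 × 0.12 = 5.4
  Presentations 76 × 0.11 = 8.36
  Lab reports 93 × 0.08 = 7.44
Sum = 85.28
Bonus: 85.28 + 1 = 86.28
86.28 ≥ 85 → Exceeds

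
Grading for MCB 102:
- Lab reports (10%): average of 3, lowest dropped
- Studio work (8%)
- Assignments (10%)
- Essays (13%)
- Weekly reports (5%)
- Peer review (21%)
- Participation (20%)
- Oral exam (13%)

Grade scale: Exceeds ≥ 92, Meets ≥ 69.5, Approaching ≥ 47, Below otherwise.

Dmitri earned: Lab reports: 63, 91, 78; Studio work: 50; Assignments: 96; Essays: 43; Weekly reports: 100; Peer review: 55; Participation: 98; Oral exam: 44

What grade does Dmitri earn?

Meets

Lab reports: drop 63 → average of remaining 2 = 169/2 = 84.5
Weighted total:
  Lab reports 84.5 × 0.1 = 8.45
  Studio work 50 × 0.08 = 4
  Assignments 96 × 0.1 = 9.6
  Essays 43 × 0.13 = 5.59
  Weekly reports 100 × 0.05 = 5
  Peer review 55 × 0.21 = 11.55
  Participation 98 × 0.2 = 19.6
  Oral exam 44 × 0.13 = 5.72
Sum = 69.51
69.51 is ≥ 69.5 and < 92 → Meets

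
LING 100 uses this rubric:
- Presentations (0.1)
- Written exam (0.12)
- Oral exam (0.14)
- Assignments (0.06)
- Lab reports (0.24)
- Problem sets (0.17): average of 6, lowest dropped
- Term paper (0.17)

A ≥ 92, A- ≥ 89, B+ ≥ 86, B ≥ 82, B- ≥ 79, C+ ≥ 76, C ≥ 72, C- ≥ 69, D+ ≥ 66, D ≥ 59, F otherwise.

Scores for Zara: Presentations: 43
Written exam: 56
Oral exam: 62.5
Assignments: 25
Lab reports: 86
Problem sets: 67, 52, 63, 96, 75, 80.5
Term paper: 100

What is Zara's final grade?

Problem sets: drop 52 → average of remaining 5 = 381.5/5 = 76.3
Weighted total:
  Presentations 43 × 0.1 = 4.3
  Written exam 56 × 0.12 = 6.72
  Oral exam 62.5 × 0.14 = 8.75
  Assignments 25 × 0.06 = 1.5
  Lab reports 86 × 0.24 = 20.64
  Problem sets 76.3 × 0.17 = 12.971
  Term paper 100 × 0.17 = 17
Sum = 71.881
71.881 is ≥ 69 and < 72 → C-

C-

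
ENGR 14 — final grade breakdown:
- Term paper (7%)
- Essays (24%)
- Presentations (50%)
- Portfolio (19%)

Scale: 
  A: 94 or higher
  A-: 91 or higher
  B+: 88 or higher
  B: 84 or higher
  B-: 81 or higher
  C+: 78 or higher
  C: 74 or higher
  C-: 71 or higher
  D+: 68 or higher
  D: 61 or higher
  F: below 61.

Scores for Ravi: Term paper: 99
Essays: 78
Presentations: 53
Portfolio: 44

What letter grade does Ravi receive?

Weighted total:
  Term paper 99 × 0.07 = 6.93
  Essays 78 × 0.24 = 18.72
  Presentations 53 × 0.5 = 26.5
  Portfolio 44 × 0.19 = 8.36
Sum = 60.51
60.51 < 61 → F

F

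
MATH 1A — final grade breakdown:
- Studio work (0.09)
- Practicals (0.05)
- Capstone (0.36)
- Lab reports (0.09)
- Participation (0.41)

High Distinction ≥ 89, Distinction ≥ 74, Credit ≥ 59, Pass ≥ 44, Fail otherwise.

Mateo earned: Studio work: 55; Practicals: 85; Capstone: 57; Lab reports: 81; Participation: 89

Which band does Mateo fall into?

Weighted total:
  Studio work 55 × 0.09 = 4.95
  Practicals 85 × 0.05 = 4.25
  Capstone 57 × 0.36 = 20.52
  Lab reports 81 × 0.09 = 7.29
  Participation 89 × 0.41 = 36.49
Sum = 73.5
73.5 is ≥ 59 and < 74 → Credit

Credit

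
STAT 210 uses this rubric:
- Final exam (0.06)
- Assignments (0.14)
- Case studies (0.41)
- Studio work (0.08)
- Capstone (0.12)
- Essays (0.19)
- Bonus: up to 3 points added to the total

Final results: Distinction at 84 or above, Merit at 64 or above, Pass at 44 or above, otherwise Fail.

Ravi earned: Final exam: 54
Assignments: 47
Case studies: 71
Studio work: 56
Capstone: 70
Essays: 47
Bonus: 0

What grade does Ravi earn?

Weighted total:
  Final exam 54 × 0.06 = 3.24
  Assignments 47 × 0.14 = 6.58
  Case studies 71 × 0.41 = 29.11
  Studio work 56 × 0.08 = 4.48
  Capstone 70 × 0.12 = 8.4
  Essays 47 × 0.19 = 8.93
Sum = 60.74
Bonus: 60.74 + 0 = 60.74
60.74 is ≥ 44 and < 64 → Pass

Pass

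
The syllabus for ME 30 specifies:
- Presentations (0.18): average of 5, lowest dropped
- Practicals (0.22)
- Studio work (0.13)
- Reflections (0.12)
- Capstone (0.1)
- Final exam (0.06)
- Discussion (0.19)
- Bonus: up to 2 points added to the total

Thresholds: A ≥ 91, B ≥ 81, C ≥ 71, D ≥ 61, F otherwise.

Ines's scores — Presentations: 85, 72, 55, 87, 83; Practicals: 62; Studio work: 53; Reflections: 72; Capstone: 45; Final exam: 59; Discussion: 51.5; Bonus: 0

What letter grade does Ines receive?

Presentations: drop 55 → average of remaining 4 = 327/4 = 81.75
Weighted total:
  Presentations 81.75 × 0.18 = 14.715
  Practicals 62 × 0.22 = 13.64
  Studio work 53 × 0.13 = 6.89
  Reflections 72 × 0.12 = 8.64
  Capstone 45 × 0.1 = 4.5
  Final exam 59 × 0.06 = 3.54
  Discussion 51.5 × 0.19 = 9.785
Sum = 61.71
Bonus: 61.71 + 0 = 61.71
61.71 is ≥ 61 and < 71 → D

D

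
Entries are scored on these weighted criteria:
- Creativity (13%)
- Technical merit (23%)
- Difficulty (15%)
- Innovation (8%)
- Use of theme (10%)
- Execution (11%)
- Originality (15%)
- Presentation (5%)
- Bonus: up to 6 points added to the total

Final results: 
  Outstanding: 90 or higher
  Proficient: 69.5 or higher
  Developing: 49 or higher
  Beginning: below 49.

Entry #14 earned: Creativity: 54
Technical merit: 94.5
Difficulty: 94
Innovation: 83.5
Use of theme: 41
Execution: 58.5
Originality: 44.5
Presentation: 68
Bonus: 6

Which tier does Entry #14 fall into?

Weighted total:
  Creativity 54 × 0.13 = 7.02
  Technical merit 94.5 × 0.23 = 21.735
  Difficulty 94 × 0.15 = 14.1
  Innovation 83.5 × 0.08 = 6.68
  Use of theme 41 × 0.1 = 4.1
  Execution 58.5 × 0.11 = 6.435
  Originality 44.5 × 0.15 = 6.675
  Presentation 68 × 0.05 = 3.4
Sum = 70.145
Bonus: 70.145 + 6 = 76.145
76.145 is ≥ 69.5 and < 90 → Proficient

Proficient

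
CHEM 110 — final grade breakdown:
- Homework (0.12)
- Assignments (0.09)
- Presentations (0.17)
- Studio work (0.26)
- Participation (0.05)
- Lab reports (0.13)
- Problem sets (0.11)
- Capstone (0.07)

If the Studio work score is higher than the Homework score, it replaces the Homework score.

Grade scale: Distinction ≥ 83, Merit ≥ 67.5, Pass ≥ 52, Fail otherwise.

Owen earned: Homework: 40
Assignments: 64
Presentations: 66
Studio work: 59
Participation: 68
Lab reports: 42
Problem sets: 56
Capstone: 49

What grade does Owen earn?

Pass

Studio work (59) > Homework (40), so Homework counts as 59.
Weighted total:
  Homework 59 × 0.12 = 7.08
  Assignments 64 × 0.09 = 5.76
  Presentations 66 × 0.17 = 11.22
  Studio work 59 × 0.26 = 15.34
  Participation 68 × 0.05 = 3.4
  Lab reports 42 × 0.13 = 5.46
  Problem sets 56 × 0.11 = 6.16
  Capstone 49 × 0.07 = 3.43
Sum = 57.85
57.85 is ≥ 52 and < 67.5 → Pass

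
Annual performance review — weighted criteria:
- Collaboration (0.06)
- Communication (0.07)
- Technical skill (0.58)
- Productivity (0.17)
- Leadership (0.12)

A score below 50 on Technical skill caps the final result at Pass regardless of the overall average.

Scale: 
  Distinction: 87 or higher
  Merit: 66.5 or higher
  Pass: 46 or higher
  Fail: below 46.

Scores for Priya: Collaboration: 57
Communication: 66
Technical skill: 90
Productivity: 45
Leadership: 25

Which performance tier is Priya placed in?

Technical skill score 90 ≥ 50: minimum met.
Weighted total:
  Collaboration 57 × 0.06 = 3.42
  Communication 66 × 0.07 = 4.62
  Technical skill 90 × 0.58 = 52.2
  Productivity 45 × 0.17 = 7.65
  Leadership 25 × 0.12 = 3
Sum = 70.89
70.89 is ≥ 66.5 and < 87 → Merit

Merit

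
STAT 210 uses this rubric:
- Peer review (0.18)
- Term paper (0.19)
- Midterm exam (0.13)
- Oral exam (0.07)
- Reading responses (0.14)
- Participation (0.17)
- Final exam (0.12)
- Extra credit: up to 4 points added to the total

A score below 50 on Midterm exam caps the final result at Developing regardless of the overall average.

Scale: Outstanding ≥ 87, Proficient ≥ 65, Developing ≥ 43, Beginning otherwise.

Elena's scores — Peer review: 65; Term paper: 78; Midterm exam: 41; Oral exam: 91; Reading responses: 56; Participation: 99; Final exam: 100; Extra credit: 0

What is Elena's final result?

Midterm exam score 41 < 50: minimum not met.
Weighted total:
  Peer review 65 × 0.18 = 11.7
  Term paper 78 × 0.19 = 14.82
  Midterm exam 41 × 0.13 = 5.33
  Oral exam 91 × 0.07 = 6.37
  Reading responses 56 × 0.14 = 7.84
  Participation 99 × 0.17 = 16.83
  Final exam 100 × 0.12 = 12
Sum = 74.89
Extra credit: 74.89 + 0 = 74.89
74.89 would be Proficient; cap at Developing applies → Developing.

Developing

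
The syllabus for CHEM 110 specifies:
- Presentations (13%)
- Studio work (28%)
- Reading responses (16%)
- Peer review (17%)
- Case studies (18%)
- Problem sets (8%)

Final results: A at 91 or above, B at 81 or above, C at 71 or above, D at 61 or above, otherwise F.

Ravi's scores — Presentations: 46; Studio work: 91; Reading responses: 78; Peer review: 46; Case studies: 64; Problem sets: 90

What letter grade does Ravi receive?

D

Weighted total:
  Presentations 46 × 0.13 = 5.98
  Studio work 91 × 0.28 = 25.48
  Reading responses 78 × 0.16 = 12.48
  Peer review 46 × 0.17 = 7.82
  Case studies 64 × 0.18 = 11.52
  Problem sets 90 × 0.08 = 7.2
Sum = 70.48
70.48 is ≥ 61 and < 71 → D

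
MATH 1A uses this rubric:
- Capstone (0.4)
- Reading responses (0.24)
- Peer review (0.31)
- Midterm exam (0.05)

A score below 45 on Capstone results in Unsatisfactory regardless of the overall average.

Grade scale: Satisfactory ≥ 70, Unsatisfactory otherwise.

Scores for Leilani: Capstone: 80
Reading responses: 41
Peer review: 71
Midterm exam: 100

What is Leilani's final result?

Capstone score 80 ≥ 45: minimum met.
Weighted total:
  Capstone 80 × 0.4 = 32
  Reading responses 41 × 0.24 = 9.84
  Peer review 71 × 0.31 = 22.01
  Midterm exam 100 × 0.05 = 5
Sum = 68.85
68.85 < 70 → Unsatisfactory

Unsatisfactory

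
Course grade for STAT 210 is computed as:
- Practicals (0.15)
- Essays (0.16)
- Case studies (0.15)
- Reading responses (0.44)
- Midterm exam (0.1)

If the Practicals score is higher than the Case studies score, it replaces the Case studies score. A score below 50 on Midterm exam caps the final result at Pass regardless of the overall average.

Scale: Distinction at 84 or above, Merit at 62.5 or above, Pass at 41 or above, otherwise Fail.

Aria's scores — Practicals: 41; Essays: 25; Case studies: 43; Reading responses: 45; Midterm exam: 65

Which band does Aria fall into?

Pass

Practicals (41) ≤ Case studies (43), so Case studies stays at 43.
Midterm exam score 65 ≥ 50: minimum met.
Weighted total:
  Practicals 41 × 0.15 = 6.15
  Essays 25 × 0.16 = 4
  Case studies 43 × 0.15 = 6.45
  Reading responses 45 × 0.44 = 19.8
  Midterm exam 65 × 0.1 = 6.5
Sum = 42.9
42.9 is ≥ 41 and < 62.5 → Pass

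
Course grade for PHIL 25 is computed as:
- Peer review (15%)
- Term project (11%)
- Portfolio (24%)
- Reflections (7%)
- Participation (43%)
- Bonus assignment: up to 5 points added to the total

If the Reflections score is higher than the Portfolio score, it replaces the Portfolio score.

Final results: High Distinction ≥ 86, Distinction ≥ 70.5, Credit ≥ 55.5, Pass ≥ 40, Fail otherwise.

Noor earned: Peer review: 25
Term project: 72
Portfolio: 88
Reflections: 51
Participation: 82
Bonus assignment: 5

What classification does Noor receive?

Distinction

Reflections (51) ≤ Portfolio (88), so Portfolio stays at 88.
Weighted total:
  Peer review 25 × 0.15 = 3.75
  Term project 72 × 0.11 = 7.92
  Portfolio 88 × 0.24 = 21.12
  Reflections 51 × 0.07 = 3.57
  Participation 82 × 0.43 = 35.26
Sum = 71.62
Bonus assignment: 71.62 + 5 = 76.62
76.62 is ≥ 70.5 and < 86 → Distinction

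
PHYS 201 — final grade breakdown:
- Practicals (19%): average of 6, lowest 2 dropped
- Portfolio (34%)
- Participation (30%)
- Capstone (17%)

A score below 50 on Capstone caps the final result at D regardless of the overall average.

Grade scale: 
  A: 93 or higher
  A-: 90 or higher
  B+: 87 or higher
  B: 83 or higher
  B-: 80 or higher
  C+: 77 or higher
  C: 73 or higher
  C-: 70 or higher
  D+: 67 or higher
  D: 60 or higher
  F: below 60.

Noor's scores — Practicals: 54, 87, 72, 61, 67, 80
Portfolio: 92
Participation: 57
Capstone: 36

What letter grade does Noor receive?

D

Practicals: drop 54, 61 → average of remaining 4 = 306/4 = 76.5
Capstone score 36 < 50: minimum not met.
Weighted total:
  Practicals 76.5 × 0.19 = 14.535
  Portfolio 92 × 0.34 = 31.28
  Participation 57 × 0.3 = 17.1
  Capstone 36 × 0.17 = 6.12
Sum = 69.035
69.035 would be D+; cap at D applies → D.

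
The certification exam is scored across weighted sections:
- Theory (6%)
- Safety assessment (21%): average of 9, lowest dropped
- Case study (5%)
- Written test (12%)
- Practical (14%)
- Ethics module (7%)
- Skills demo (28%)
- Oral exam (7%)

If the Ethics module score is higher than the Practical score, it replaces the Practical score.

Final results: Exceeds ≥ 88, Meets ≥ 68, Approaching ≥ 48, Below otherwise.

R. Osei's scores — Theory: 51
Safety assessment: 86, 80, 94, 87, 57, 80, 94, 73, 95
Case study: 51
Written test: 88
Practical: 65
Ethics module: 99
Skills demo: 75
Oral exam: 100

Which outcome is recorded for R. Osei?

Safety assessment: drop 57 → average of remaining 8 = 689/8 = 86.125
Ethics module (99) > Practical (65), so Practical counts as 99.
Weighted total:
  Theory 51 × 0.06 = 3.06
  Safety assessment 86.125 × 0.21 = 18.08625
  Case study 51 × 0.05 = 2.55
  Written test 88 × 0.12 = 10.56
  Practical 99 × 0.14 = 13.86
  Ethics module 99 × 0.07 = 6.93
  Skills demo 75 × 0.28 = 21
  Oral exam 100 × 0.07 = 7
Sum = 83.04625
83.04625 is ≥ 68 and < 88 → Meets

Meets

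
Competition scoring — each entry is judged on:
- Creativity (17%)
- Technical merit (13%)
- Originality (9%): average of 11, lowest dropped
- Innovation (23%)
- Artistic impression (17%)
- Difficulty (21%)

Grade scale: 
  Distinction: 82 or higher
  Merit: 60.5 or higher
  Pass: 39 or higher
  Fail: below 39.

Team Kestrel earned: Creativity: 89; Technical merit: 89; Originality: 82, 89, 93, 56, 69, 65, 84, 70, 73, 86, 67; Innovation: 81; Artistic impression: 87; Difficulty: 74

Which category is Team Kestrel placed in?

Originality: drop 56 → average of remaining 10 = 778/10 = 77.8
Weighted total:
  Creativity 89 × 0.17 = 15.13
  Technical merit 89 × 0.13 = 11.57
  Originality 77.8 × 0.09 = 7.002
  Innovation 81 × 0.23 = 18.63
  Artistic impression 87 × 0.17 = 14.79
  Difficulty 74 × 0.21 = 15.54
Sum = 82.662
82.662 ≥ 82 → Distinction

Distinction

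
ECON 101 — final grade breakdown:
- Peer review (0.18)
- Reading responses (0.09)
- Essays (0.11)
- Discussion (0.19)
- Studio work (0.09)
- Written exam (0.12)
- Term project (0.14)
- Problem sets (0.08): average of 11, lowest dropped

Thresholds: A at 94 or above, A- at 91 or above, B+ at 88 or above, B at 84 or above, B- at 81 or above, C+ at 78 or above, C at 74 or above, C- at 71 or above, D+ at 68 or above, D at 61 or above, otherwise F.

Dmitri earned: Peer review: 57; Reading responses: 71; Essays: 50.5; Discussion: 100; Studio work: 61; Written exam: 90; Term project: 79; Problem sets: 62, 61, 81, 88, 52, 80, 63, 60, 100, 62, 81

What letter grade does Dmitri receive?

C

Problem sets: drop 52 → average of remaining 10 = 738/10 = 73.8
Weighted total:
  Peer review 57 × 0.18 = 10.26
  Reading responses 71 × 0.09 = 6.39
  Essays 50.5 × 0.11 = 5.555
  Discussion 100 × 0.19 = 19
  Studio work 61 × 0.09 = 5.49
  Written exam 90 × 0.12 = 10.8
  Term project 79 × 0.14 = 11.06
  Problem sets 73.8 × 0.08 = 5.904
Sum = 74.459
74.459 is ≥ 74 and < 78 → C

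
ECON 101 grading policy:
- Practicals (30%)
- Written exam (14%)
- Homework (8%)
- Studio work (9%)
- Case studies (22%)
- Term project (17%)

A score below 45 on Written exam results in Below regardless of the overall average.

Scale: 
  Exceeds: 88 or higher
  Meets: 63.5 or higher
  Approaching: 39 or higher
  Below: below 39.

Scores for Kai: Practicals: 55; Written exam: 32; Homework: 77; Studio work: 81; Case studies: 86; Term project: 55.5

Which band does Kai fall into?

Written exam score 32 < 45: minimum not met.
Weighted total:
  Practicals 55 × 0.3 = 16.5
  Written exam 32 × 0.14 = 4.48
  Homework 77 × 0.08 = 6.16
  Studio work 81 × 0.09 = 7.29
  Case studies 86 × 0.22 = 18.92
  Term project 55.5 × 0.17 = 9.435
Sum = 62.785
Because the Written exam minimum was not met, the result is Below.

Below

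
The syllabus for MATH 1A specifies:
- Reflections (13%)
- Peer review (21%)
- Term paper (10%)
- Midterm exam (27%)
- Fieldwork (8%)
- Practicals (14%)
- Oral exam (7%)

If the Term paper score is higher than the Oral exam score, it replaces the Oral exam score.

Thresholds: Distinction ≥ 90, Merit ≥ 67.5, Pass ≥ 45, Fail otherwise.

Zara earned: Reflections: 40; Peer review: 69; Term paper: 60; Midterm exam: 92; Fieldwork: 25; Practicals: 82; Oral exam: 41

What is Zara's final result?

Term paper (60) > Oral exam (41), so Oral exam counts as 60.
Weighted total:
  Reflections 40 × 0.13 = 5.2
  Peer review 69 × 0.21 = 14.49
  Term paper 60 × 0.1 = 6
  Midterm exam 92 × 0.27 = 24.84
  Fieldwork 25 × 0.08 = 2
  Practicals 82 × 0.14 = 11.48
  Oral exam 60 × 0.07 = 4.2
Sum = 68.21
68.21 is ≥ 67.5 and < 90 → Merit

Merit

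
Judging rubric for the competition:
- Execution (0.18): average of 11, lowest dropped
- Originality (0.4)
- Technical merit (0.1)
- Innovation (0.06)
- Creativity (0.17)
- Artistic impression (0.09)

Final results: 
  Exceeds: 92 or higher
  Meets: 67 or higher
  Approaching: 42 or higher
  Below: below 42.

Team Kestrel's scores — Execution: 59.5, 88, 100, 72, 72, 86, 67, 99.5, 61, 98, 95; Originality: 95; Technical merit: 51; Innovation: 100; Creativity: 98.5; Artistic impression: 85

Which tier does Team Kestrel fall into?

Execution: drop 59.5 → average of remaining 10 = 838.5/10 = 83.85
Weighted total:
  Execution 83.85 × 0.18 = 15.093
  Originality 95 × 0.4 = 38
  Technical merit 51 × 0.1 = 5.1
  Innovation 100 × 0.06 = 6
  Creativity 98.5 × 0.17 = 16.745
  Artistic impression 85 × 0.09 = 7.65
Sum = 88.588
88.588 is ≥ 67 and < 92 → Meets

Meets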